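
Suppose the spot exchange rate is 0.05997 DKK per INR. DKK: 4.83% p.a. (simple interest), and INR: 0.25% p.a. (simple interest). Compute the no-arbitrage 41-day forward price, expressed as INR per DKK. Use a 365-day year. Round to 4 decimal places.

16.5897

T = 41/365 years.
Growth of 1 DKK over T: 1 + 0.0483×41/365 = 1.00542548.
INR growth factor: 1 + 0.0025×41/365 = 1.00028082.
CIP: F = S · (grow DKK)/(grow INR) = 0.05997 × 1.00542548/1.00028082 = 0.060278439 DKK per INR.
Quoted the other way: 1/0.060278439 = 16.5897 INR per DKK.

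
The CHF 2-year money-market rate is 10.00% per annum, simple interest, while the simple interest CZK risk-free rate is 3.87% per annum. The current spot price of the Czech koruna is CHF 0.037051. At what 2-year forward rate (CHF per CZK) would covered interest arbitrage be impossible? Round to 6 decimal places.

0.041267

T = 2 years.
CHF accumulates by 1 + 0.1000×2 = 1.200000.
CZK growth factor: 1 + 0.0387×2 = 1.077400.
So F = 0.037051 × 1.200000 / 1.077400 = 0.04126712 (CHF/CZK).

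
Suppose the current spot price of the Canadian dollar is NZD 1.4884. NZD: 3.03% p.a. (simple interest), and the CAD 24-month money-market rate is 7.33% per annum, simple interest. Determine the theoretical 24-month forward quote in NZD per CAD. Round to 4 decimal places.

1.3768

T = 2 years.
NZD accumulates by 1 + 0.0303×2 = 1.060600.
CAD accumulates by 1 + 0.0733×2 = 1.146600.
Forward (NZD per CAD) = 1.4884 × 1.060600 / 1.146600 = 1.376764.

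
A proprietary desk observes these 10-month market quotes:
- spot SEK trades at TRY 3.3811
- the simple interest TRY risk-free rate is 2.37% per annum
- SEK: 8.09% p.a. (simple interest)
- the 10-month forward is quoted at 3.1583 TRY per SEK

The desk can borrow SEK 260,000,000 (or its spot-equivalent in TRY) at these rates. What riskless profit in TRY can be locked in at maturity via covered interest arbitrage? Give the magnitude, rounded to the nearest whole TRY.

TRY 19,930,213

T = 10/12 years.
Invest the SEK and cover forward: 260,000,000 × 1.06741666667 × 3.1583 = TRY 876,517,735.17.
Convert at spot and invest in TRY: 260,000,000 × 3.3811 × 1.019750 = TRY 896,447,948.50.
The quoted forward undervalues SEK, so borrow SEK, convert to TRY at spot, deposit the TRY at 2.37%, and buy SEK forward at 3.1583 to cover the loan.
The gap between the two covered legs is TRY 19,930,213.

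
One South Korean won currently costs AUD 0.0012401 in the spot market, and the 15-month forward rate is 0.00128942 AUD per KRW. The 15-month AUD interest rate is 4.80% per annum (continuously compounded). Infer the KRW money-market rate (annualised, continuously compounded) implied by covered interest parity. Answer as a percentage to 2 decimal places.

1.68%

T = 15/12 years.
By CIP, F/S equals the AUD-to-KRW growth ratio: 0.00128942/0.0012401 = 1.0397710.
The AUD side grows by e^(0.0480×15/12) = 1.0618365.
That pins the KRW growth at 1.0212215.
r = ln(1.0212215)/(15/12) = 0.016800 → 1.68%.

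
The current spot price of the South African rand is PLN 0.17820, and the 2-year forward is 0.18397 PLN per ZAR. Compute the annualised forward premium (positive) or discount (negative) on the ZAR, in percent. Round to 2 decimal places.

T = 2 years.
(F − S)/S = (0.18397 − 0.1782)/0.1782 = 0.0323793.
×(1/T) gives 1.62% p.a.

+1.62%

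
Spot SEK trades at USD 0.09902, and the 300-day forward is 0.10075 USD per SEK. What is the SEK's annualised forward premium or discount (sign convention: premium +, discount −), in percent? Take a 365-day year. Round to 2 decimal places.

T = 300/365 years.
(F − S)/S = (0.10075 − 0.09902)/0.09902 = 0.0174712.
×(1/T) gives 2.13% p.a.

+2.13%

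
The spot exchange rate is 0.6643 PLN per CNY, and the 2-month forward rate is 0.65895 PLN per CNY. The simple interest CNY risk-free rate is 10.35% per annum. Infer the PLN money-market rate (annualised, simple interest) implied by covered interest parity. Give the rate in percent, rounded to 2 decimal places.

5.43%

T = 2/12 years.
F/S = 0.65895/0.6643 = 0.9919464 = (growth of PLN) / (growth of CNY).
CNY growth factor: 1 + 0.1035×2/12 = 1.017250.
So the PLN growth factor = 1.0090575.
(1.0090575 − 1)/T = 0.054345, i.e. 5.43%.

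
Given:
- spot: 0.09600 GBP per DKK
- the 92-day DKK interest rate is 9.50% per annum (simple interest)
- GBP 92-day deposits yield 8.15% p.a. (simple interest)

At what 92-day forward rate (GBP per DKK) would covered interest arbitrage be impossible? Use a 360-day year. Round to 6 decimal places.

0.095677

T = 92/360 years.
Growth of 1 GBP over T: 1 + 0.0815×92/360 = 1.0208278.
Growth of 1 DKK over T: 1 + 0.0950×92/360 = 1.0242778.
Forward (GBP per DKK) = 0.096 × 1.0208278 / 1.0242778 = 0.09567665.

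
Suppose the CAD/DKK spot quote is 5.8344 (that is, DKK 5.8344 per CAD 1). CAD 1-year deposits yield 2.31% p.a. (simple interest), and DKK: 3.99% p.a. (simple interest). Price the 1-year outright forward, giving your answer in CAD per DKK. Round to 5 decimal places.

0.16863

T = 1 year.
DKK accumulates by 1 + 0.0399×1 = 1.039900.
CAD accumulates by 1 + 0.0231×1 = 1.023100.
CIP: F = S · (grow DKK)/(grow CAD) = 5.8344 × 1.039900/1.023100 = 5.930205 DKK per CAD.
Invert for CAD per DKK: 1 / 5.930205 = 0.16863.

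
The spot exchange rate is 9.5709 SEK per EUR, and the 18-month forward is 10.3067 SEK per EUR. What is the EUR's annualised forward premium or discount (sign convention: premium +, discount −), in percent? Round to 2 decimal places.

T = 18/12 years.
Period premium: (10.3067 − 9.5709)/9.5709 = 0.0768789.
Annualise by dividing by T: 0.0768789 / (18/12) = 0.051253 → 5.13%.

+5.13%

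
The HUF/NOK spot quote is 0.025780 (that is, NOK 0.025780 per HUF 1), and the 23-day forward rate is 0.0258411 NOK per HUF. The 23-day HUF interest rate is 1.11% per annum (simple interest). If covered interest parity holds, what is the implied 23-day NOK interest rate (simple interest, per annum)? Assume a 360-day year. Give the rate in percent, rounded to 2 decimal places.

T = 23/360 years.
F/S = 0.0258411/0.02578 = 1.0023701 = (growth of NOK) / (growth of HUF).
HUF growth factor: 1 + 0.0111×23/360 = 1.0007092.
Hence g_NOK = 1.003081.
(1.003081 − 1)/T = 0.048224, i.e. 4.82%.

4.82%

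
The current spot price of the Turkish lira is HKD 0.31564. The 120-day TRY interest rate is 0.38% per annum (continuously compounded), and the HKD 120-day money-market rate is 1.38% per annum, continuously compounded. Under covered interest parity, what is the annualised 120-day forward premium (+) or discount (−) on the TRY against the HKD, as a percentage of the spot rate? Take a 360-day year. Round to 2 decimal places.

T = 120/360 years.
F = S · g_HKD/g_TRY = 0.31564 × 1.0046106/1.0012675 = 0.31669388.
Annualised premium = (F − S)/S × (1/T) = (0.31669388 − 0.31564)/0.31564 ÷ (120/360) = 1.00%.

+1.00%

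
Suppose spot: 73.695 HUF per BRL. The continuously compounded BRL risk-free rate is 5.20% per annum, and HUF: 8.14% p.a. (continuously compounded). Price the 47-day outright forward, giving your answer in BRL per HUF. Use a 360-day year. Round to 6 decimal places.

0.013517

T = 47/360 years.
Growth of 1 HUF over T: e^(0.0814×47/360) = 1.0106839.
Growth of 1 BRL over T: e^(0.0520×47/360) = 1.006812.
So F = 73.695 × 1.0106839 / 1.006812 = 73.97841 (HUF/BRL).
Invert for BRL per HUF: 1 / 73.97841 = 0.013517.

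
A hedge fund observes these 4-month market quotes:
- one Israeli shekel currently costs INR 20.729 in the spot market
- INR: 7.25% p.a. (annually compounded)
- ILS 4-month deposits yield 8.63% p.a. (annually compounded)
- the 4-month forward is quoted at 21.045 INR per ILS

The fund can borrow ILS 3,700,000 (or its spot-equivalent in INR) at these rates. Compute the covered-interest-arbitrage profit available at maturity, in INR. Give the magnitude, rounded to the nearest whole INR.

INR 1,537,200

T = 4/12 years.
Route A — deposit ILS, sell forward: 3,700,000 × 1.0279766734 × 21.045 = INR 80,044,945.64.
Route B — convert at spot, deposit INR: 3,700,000 × 20.729 × 1.0236050825 = INR 78,507,746.09.
The quoted forward overvalues ILS, so borrow INR, buy ILS at spot, deposit the ILS at 8.63%, and sell the proceeds forward at 21.045.
Profit = 80,044,945.64 − 78,507,746.09 = INR 1,537,200.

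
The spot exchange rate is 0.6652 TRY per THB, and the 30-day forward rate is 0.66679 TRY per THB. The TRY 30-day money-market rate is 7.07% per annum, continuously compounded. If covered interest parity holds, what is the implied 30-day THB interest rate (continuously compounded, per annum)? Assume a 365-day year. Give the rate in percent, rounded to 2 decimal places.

T = 30/365 years.
CIP gives F = S · g_TRY/g_THB, so g_TRY/g_THB = 0.66679/0.6652 = 1.0023903.
The TRY side grows by e^(0.0707×30/365) = 1.0058279.
Hence g_THB = 1.0034294.
Take logs: ln 1.0034294 / (30/365) = 0.041653, so 4.17%.

4.17%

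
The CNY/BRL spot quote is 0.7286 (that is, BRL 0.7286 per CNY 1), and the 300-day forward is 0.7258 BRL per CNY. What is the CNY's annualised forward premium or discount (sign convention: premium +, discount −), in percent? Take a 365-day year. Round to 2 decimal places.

-0.47%

T = 300/365 years.
(F − S)/S = (0.7258 − 0.7286)/0.7286 = -0.0038430.
Annualise by dividing by T: -0.0038430 / (300/365) = -0.004676 → -0.47%.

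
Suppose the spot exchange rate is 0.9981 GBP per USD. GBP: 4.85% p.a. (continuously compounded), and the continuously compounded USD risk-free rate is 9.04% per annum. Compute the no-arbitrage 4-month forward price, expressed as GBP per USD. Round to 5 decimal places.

T = 4/12 years.
Growth of 1 GBP over T: e^(0.0485×4/12) = 1.0162981.
Growth of 1 USD over T: e^(0.0904×4/12) = 1.0305919.
So F = 0.9981 × 1.0162981 / 1.0305919 = 0.9842568 (GBP/USD).

0.98426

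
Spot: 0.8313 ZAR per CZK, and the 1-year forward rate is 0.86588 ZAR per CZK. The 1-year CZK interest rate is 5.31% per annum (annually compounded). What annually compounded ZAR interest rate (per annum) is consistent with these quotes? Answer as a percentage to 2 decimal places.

T = 1 year.
By CIP, F/S equals the ZAR-to-CZK growth ratio: 0.86588/0.8313 = 1.0415975.
The CZK side grows by (1 + 0.0531)^1 = 1.053100.
Hence g_ZAR = 1.0969063.
r = 1.0969063^(1/1) − 1 = 0.096906 → 9.69%.

9.69%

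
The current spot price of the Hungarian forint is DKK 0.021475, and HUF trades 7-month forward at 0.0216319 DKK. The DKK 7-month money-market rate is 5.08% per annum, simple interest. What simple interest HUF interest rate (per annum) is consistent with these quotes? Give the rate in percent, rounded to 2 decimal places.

3.80%

T = 7/12 years.
CIP gives F = S · g_DKK/g_HUF, so g_DKK/g_HUF = 0.0216319/0.021475 = 1.0073062.
The DKK side grows by 1 + 0.0508×7/12 = 1.0296333.
So the HUF growth factor = 1.0221652.
r = (1.0221652 − 1)/(7/12) = 0.037997 → 3.80%.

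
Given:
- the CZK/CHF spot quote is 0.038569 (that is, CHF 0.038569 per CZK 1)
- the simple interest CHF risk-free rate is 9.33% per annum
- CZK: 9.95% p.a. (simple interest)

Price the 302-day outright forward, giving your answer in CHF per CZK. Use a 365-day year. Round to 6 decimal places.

0.038386

T = 302/365 years.
Growth of 1 CHF over T: 1 + 0.0933×302/365 = 1.0771962.
CZK growth factor: 1 + 0.0995×302/365 = 1.082326.
So F = 0.038569 × 1.0771962 / 1.082326 = 0.03838620 (CHF/CZK).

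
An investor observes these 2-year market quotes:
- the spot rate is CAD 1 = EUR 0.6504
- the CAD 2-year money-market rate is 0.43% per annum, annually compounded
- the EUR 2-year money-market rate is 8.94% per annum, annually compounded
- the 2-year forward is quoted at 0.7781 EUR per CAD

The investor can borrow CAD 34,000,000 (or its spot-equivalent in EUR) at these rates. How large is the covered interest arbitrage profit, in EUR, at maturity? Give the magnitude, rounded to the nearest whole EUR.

T = 2 years.
Invest the CAD and cover forward: 34,000,000 × 1.00861849 × 0.7781 = EUR 26,683,405.60.
Convert at spot and invest in EUR: 34,000,000 × 0.6504 × 1.18679236 = EUR 26,244,251.53.
The quoted forward overvalues CAD, so borrow EUR, buy CAD at spot, deposit the CAD at 0.43%, and sell the proceeds forward at 0.7781.
Arbitrage profit = |26,683,405.60 − 26,244,251.53| = EUR 439,154.

EUR 439,154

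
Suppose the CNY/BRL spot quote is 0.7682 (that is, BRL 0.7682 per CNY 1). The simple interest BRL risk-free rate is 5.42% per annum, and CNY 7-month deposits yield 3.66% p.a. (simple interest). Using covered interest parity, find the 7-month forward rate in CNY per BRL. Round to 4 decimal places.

T = 7/12 years.
BRL growth factor: 1 + 0.0542×7/12 = 1.0316167.
CNY growth factor: 1 + 0.0366×7/12 = 1.021350.
CIP: F = S · (grow BRL)/(grow CNY) = 0.7682 × 1.0316167/1.021350 = 0.7759220 BRL per CNY.
Invert for CNY per BRL: 1 / 0.7759220 = 1.2888.

1.2888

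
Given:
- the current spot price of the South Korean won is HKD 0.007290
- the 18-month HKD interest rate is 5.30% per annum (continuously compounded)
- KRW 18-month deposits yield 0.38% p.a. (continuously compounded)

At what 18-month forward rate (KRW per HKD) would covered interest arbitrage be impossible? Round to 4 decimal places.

127.4153

T = 18/12 years.
HKD growth factor: e^(0.0530×18/12) = 1.08274556.
KRW growth factor: e^(0.0038×18/12) = 1.005716276.
So F = 0.00729 × 1.08274556 / 1.005716276 = 0.00784835179 (HKD/KRW).
Quoted the other way: 1/0.00784835179 = 127.4153 KRW per HKD.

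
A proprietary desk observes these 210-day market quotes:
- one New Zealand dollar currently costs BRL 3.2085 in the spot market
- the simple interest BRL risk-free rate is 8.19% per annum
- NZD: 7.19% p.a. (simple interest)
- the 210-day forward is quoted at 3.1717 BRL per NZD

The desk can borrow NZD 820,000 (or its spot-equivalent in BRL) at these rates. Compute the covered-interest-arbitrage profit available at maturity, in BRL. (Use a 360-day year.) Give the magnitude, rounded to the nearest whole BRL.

T = 210/360 years.
Invest the NZD and cover forward: 820,000 × 1.041941667 × 3.1717 = BRL 2,709,875.64.
Convert at spot and invest in BRL: 820,000 × 3.2085 × 1.047775 = BRL 2,756,664.59.
The quoted forward undervalues NZD, so borrow NZD, convert to BRL at spot, deposit the BRL at 8.19%, and buy NZD forward at 3.1717 to cover the loan.
The gap between the two covered legs is BRL 46,789.

BRL 46,789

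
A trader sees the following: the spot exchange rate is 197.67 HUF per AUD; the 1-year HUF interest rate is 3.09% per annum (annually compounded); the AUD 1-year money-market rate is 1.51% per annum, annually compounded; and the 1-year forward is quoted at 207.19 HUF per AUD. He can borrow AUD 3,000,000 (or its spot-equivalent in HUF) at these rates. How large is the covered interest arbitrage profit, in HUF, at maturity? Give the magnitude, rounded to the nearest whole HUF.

T = 1 year.
Invest the AUD and cover forward: 3,000,000 × 1.015100 × 207.19 = HUF 630,955,707.00.
Convert at spot and invest in HUF: 3,000,000 × 197.67 × 1.030900 = HUF 611,334,009.00.
The quoted forward overvalues AUD, so borrow HUF, buy AUD at spot, deposit the AUD at 1.51%, and sell the proceeds forward at 207.19.
The gap between the two covered legs is HUF 19,621,698.

HUF 19,621,698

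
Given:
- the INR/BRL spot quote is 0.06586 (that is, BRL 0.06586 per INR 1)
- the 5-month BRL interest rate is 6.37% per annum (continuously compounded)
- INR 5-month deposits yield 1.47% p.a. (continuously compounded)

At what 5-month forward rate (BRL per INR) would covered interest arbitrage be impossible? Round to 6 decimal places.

T = 5/12 years.
Growth of 1 BRL over T: e^(0.0637×5/12) = 1.026897.
INR accumulates by e^(0.0147×5/12) = 1.0061438.
Forward (BRL per INR) = 0.06586 × 1.026897 / 1.0061438 = 0.06721846.

0.067218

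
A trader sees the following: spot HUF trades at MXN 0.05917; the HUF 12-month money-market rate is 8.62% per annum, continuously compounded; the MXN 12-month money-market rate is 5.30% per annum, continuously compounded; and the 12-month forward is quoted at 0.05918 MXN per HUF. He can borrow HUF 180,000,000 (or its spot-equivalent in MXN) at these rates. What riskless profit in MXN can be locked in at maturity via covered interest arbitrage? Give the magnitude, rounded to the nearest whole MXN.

T = 1 year.
Route A — deposit HUF, sell forward: 180,000,000 × 1.0900243114 × 0.05918 = MXN 11,611,374.97.
Route B — convert at spot, deposit MXN: 180,000,000 × 0.05917 × 1.0544296451 = MXN 11,230,308.38.
The quoted forward overvalues HUF, so borrow MXN, buy HUF at spot, deposit the HUF at 8.62%, and sell the proceeds forward at 0.05918.
Profit = 11,611,374.97 − 11,230,308.38 = MXN 381,067.

MXN 381,067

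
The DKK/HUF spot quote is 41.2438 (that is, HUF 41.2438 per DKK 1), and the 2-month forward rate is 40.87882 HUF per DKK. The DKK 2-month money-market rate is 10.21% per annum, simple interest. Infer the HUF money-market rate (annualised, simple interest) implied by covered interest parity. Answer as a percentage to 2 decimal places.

T = 2/12 years.
CIP gives F = S · g_HUF/g_DKK, so g_HUF/g_DKK = 40.87882/41.2438 = 0.9911507.
DKK growth factor: 1 + 0.1021×2/12 = 1.0170167.
Hence g_HUF = 1.0080168.
(1.0080168 − 1)/T = 0.048101, i.e. 4.81%.

4.81%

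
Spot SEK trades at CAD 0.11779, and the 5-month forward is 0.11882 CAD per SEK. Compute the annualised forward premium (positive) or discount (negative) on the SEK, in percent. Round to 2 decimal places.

T = 5/12 years.
Period premium: (0.11882 − 0.11779)/0.11779 = 0.0087444.
Annualise by dividing by T: 0.0087444 / (5/12) = 0.020987 → 2.10%.

+2.10%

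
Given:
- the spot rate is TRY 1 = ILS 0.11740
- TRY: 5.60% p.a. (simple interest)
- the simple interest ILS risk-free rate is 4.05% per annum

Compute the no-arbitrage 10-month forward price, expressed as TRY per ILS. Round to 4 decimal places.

8.6243

T = 10/12 years.
Growth of 1 ILS over T: 1 + 0.0405×10/12 = 1.033750.
TRY accumulates by 1 + 0.0560×10/12 = 1.0466667.
CIP: F = S · (grow ILS)/(grow TRY) = 0.1174 × 1.033750/1.0466667 = 0.1159512 ILS per TRY.
Quoted the other way: 1/0.1159512 = 8.6243 TRY per ILS.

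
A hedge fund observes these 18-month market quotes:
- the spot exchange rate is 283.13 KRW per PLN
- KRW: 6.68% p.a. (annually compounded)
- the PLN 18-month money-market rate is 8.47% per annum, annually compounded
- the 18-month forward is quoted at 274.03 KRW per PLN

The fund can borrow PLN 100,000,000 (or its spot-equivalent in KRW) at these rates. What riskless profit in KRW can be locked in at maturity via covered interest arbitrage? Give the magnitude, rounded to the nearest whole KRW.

KRW 239,561,187

T = 18/12 years.
Invest the PLN and cover forward: 100,000,000 × 1.129703463491 × 274.03 = KRW 30,957,264,010.04.
Convert at spot and invest in KRW: 100,000,000 × 283.13 × 1.101855161821 = KRW 31,196,825,196.64.
The quoted forward undervalues PLN, so borrow PLN, convert to KRW at spot, deposit the KRW at 6.68%, and buy PLN forward at 274.03 to cover the loan.
Profit = 31,196,825,196.64 − 30,957,264,010.04 = KRW 239,561,187.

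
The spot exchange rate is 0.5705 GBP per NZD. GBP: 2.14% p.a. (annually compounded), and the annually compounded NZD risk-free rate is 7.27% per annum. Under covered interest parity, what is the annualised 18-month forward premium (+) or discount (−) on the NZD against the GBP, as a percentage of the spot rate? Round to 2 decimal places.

T = 18/12 years.
No-arbitrage forward: 0.5705 × 1.0322711 / 1.1110086 = 0.5300685 GBP/NZD.
(F − S)/S ÷ T = (0.5300685 − 0.5705)/0.5705/(18/12) = -0.047247 → -4.72%.

-4.72%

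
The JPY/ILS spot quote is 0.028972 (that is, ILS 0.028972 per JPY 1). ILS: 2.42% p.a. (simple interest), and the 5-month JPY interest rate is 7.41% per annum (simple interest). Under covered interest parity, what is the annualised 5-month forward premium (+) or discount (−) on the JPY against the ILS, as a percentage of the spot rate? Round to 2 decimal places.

-4.84%

T = 5/12 years.
No-arbitrage forward: 0.028972 × 1.0100833 / 1.030875 = 0.028387664 ILS/JPY.
(F − S)/S ÷ T = (0.028387664 − 0.028972)/0.028972/(5/12) = -0.048406 → -4.84%.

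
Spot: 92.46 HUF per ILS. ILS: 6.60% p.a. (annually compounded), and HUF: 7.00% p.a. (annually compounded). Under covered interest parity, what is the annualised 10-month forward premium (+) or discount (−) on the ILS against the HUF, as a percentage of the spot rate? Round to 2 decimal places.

+0.38%

T = 10/12 years.
No-arbitrage forward: 92.46 × 1.058002 / 1.054705 = 92.74903 HUF/ILS.
Annualised premium = (F − S)/S × (1/T) = (92.74903 − 92.46)/92.46 ÷ (10/12) = 0.38%.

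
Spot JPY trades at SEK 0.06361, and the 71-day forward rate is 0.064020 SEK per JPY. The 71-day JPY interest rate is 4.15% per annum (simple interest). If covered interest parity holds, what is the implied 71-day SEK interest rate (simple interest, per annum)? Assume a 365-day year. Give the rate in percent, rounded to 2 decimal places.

T = 71/365 years.
CIP gives F = S · g_SEK/g_JPY, so g_SEK/g_JPY = 0.06402/0.06361 = 1.0064455.
The JPY side grows by 1 + 0.0415×71/365 = 1.0080726.
So the SEK growth factor = 1.0145701.
(1.0145701 − 1)/T = 0.074903, i.e. 7.49%.

7.49%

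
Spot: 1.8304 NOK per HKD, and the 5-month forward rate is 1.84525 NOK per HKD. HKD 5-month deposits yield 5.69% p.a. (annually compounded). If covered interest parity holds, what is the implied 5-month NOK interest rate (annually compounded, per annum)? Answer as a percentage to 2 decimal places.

7.76%

T = 5/12 years.
CIP gives F = S · g_NOK/g_HKD, so g_NOK/g_HKD = 1.84525/1.8304 = 1.0081130.
The HKD side grows by (1 + 0.0569)^(5/12) = 1.0233263.
So the NOK growth factor = 1.0316285.
Annualise: 1.0316285^(12/5) − 1 = 0.077596 = 7.76%.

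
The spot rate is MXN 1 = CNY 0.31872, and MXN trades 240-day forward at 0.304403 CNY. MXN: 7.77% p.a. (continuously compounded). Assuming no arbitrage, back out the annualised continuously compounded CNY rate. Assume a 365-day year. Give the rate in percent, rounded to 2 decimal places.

T = 240/365 years.
CIP gives F = S · g_CNY/g_MXN, so g_CNY/g_MXN = 0.304403/0.31872 = 0.9550797.
MXN growth factor: e^(0.0777×240/365) = 1.052418.
Hence g_CNY = 1.0051431.
r = ln(1.0051431)/(240/365) = 0.007802 → 0.78%.

0.78%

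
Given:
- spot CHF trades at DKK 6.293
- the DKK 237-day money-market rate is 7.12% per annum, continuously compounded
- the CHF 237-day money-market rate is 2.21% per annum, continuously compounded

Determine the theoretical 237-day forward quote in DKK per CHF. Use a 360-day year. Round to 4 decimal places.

T = 237/360 years.
DKK accumulates by e^(0.0712×237/360) = 1.0479893.
CHF accumulates by e^(0.0221×237/360) = 1.0146555.
Forward (DKK per CHF) = 6.293 × 1.0479893 / 1.0146555 = 6.499740.

6.4997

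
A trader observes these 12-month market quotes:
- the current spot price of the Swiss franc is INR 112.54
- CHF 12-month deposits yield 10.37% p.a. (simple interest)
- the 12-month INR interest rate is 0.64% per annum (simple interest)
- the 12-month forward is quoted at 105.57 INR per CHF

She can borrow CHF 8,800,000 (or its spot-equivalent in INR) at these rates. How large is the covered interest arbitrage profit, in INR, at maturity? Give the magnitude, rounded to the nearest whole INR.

INR 28,664,706

T = 1 year.
Route A — deposit CHF, sell forward: 8,800,000 × 1.103700 × 105.57 = INR 1,025,354,959.20.
Route B — convert at spot, deposit INR: 8,800,000 × 112.54 × 1.006400 = INR 996,690,252.80.
The quoted forward overvalues CHF, so borrow INR, buy CHF at spot, deposit the CHF at 10.37%, and sell the proceeds forward at 105.57.
Arbitrage profit = |1,025,354,959.20 − 996,690,252.80| = INR 28,664,706.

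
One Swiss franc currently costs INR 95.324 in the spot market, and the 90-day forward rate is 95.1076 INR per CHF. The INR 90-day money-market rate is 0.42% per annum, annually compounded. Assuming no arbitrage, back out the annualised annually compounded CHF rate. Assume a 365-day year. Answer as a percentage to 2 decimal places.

T = 90/365 years.
F/S = 95.1076/95.324 = 0.9977298 = (growth of INR) / (growth of CHF).
The INR side grows by (1 + 0.0042)^(90/365) = 1.001034.
That pins the CHF growth at 1.0033117.
Annualise: 1.0033117^(365/90) − 1 = 0.013499 = 1.35%.

1.35%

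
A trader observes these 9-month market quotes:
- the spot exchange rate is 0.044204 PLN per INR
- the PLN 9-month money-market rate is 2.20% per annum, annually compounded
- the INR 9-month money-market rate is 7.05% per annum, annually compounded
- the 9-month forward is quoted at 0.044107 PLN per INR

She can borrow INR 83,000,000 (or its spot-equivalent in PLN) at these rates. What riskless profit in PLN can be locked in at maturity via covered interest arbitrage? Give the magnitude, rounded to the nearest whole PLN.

T = 9/12 years.
Route A — deposit INR, sell forward: 83,000,000 × 1.052422208 × 0.044107 = PLN 3,852,792.47.
Route B — convert at spot, deposit PLN: 83,000,000 × 0.044204 × 1.016455036 = PLN 3,729,304.41.
The quoted forward overvalues INR, so borrow PLN, buy INR at spot, deposit the INR at 7.05%, and sell the proceeds forward at 0.044107.
Profit = 3,852,792.47 − 3,729,304.41 = PLN 123,488.

PLN 123,488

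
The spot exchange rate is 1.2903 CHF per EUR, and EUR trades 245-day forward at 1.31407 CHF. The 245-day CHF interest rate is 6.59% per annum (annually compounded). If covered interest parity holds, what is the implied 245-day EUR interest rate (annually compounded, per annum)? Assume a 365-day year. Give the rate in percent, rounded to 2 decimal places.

3.73%

T = 245/365 years.
By CIP, F/S equals the CHF-to-EUR growth ratio: 1.31407/1.2903 = 1.0184221.
The CHF side grows by (1 + 0.0659)^(245/365) = 1.0437685.
That pins the EUR growth at 1.0248879.
Annualise: 1.0248879^(365/245) − 1 = 0.037303 = 3.73%.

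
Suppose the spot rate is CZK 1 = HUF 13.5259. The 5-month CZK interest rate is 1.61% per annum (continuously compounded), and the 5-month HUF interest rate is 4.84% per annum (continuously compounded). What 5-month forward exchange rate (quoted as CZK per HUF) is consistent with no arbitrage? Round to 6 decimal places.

T = 5/12 years.
HUF growth factor: e^(0.0484×5/12) = 1.0203714.
Growth of 1 CZK over T: e^(0.0161×5/12) = 1.0067309.
So F = 13.5259 × 1.0203714 / 1.0067309 = 13.70917 (HUF/CZK).
Quoted the other way: 1/13.70917 = 0.072944 CZK per HUF.

0.072944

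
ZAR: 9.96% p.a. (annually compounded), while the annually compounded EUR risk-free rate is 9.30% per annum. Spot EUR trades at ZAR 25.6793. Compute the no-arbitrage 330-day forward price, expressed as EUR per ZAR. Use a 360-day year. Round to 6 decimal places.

T = 330/360 years.
Growth of 1 ZAR over T: (1 + 0.0996)^(330/360) = 1.0909341.
EUR accumulates by (1 + 0.0930)^(330/360) = 1.0849302.
So F = 25.6793 × 1.0909341 / 1.0849302 = 25.82141 (ZAR/EUR).
Quoted the other way: 1/25.82141 = 0.038728 EUR per ZAR.

0.038728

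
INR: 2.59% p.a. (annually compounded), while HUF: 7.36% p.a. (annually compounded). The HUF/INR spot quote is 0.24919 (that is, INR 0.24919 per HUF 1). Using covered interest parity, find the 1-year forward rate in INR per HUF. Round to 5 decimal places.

T = 1 year.
INR growth factor: (1 + 0.0259)^1 = 1.025900.
HUF growth factor: (1 + 0.0736)^1 = 1.073600.
Forward (INR per HUF) = 0.24919 × 1.025900 / 1.073600 = 0.2381185.

0.23812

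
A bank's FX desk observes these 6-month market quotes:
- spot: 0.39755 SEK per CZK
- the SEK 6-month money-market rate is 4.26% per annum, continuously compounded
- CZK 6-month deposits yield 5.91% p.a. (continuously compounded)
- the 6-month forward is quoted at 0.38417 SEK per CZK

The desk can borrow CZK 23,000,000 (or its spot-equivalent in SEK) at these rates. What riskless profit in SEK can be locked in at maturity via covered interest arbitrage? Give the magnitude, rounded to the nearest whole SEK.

T = 6/12 years.
Route A — deposit CZK, sell forward: 23,000,000 × 1.029990934 × 0.38417 = SEK 9,100,907.19.
Route B — convert at spot, deposit SEK: 23,000,000 × 0.39755 × 1.021528464 = SEK 9,340,498.74.
The quoted forward undervalues CZK, so borrow CZK, convert to SEK at spot, deposit the SEK at 4.26%, and buy CZK forward at 0.38417 to cover the loan.
Arbitrage profit = |9,100,907.19 − 9,340,498.74| = SEK 239,592.

SEK 239,592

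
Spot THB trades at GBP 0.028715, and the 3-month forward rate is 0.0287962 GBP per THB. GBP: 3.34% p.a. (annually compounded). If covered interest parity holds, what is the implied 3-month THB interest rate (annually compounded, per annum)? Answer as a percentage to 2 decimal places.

2.18%

T = 3/12 years.
F/S = 0.0287962/0.028715 = 1.0028278 = (growth of GBP) / (growth of THB).
GBP growth factor: (1 + 0.0334)^(3/12) = 1.0082474.
So the THB growth factor = 1.0054043.
Annualise: 1.0054043^(12/3) − 1 = 0.021793 = 2.18%.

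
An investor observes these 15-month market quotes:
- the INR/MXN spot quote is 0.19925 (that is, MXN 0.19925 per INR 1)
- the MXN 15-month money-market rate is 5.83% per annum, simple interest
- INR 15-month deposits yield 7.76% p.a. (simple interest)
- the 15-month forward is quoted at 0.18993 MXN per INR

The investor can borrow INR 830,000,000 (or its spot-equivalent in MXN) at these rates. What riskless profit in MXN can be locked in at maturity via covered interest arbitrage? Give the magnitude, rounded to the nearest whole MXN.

MXN 4,496,221

T = 15/12 years.
Invest the INR and cover forward: 830,000,000 × 1.097000 × 0.18993 = MXN 172,933,164.30.
Convert at spot and invest in MXN: 830,000,000 × 0.19925 × 1.072875 = MXN 177,429,385.31.
The quoted forward undervalues INR, so borrow INR, convert to MXN at spot, deposit the MXN at 5.83%, and buy INR forward at 0.18993 to cover the loan.
Profit = 177,429,385.31 − 172,933,164.30 = MXN 4,496,221.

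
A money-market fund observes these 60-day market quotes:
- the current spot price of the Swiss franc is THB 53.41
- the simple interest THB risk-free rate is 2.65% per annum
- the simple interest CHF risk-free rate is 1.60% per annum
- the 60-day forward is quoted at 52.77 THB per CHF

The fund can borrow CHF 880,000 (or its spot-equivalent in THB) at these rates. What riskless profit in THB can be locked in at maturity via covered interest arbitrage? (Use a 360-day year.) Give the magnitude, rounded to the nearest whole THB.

THB 646,953

T = 60/360 years.
Route A — deposit CHF, sell forward: 880,000 × 1.0026666667 × 52.77 = THB 46,561,433.60.
Route B — convert at spot, deposit THB: 880,000 × 53.41 × 1.0044166667 = THB 47,208,386.87.
The quoted forward undervalues CHF, so borrow CHF, convert to THB at spot, deposit the THB at 2.65%, and buy CHF forward at 52.77 to cover the loan.
The gap between the two covered legs is THB 646,953.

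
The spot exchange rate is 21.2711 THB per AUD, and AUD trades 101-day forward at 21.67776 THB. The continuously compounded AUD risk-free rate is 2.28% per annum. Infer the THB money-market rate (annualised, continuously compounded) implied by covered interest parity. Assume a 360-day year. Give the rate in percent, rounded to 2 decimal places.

T = 101/360 years.
By CIP, F/S equals the THB-to-AUD growth ratio: 21.67776/21.2711 = 1.0191180.
AUD growth factor: e^(0.0228×101/360) = 1.0064172.
So the THB growth factor = 1.0256579.
Take logs: ln 1.0256579 / (101/360) = 0.090300, so 9.03%.

9.03%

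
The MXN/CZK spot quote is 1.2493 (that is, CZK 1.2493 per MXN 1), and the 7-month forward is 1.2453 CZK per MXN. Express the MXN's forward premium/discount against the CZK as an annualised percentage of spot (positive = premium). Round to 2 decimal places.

T = 7/12 years.
(F − S)/S = (1.2453 − 1.2493)/1.2493 = -0.0032018.
Annualise by dividing by T: -0.0032018 / (7/12) = -0.005489 → -0.55%.

-0.55%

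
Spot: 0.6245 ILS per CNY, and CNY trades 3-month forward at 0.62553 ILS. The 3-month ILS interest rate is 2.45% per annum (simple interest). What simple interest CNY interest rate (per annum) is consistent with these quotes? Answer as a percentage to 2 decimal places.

1.79%

T = 3/12 years.
F/S = 0.62553/0.6245 = 1.0016493 = (growth of ILS) / (growth of CNY).
ILS growth factor: 1 + 0.0245×3/12 = 1.006125.
Hence g_CNY = 1.0044683.
(1.0044683 − 1)/T = 0.017873, i.e. 1.79%.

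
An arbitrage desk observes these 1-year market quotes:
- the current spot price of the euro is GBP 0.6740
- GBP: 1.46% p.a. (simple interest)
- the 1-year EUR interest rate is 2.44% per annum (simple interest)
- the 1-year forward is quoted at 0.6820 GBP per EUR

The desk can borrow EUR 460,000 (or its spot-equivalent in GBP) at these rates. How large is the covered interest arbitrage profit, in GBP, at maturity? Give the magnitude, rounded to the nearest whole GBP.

GBP 6,808

T = 1 year.
Route A — deposit EUR, sell forward: 460,000 × 1.024400 × 0.6820 = GBP 321,374.77.
Route B — convert at spot, deposit GBP: 460,000 × 0.6740 × 1.014600 = GBP 314,566.58.
The quoted forward overvalues EUR, so borrow GBP, buy EUR at spot, deposit the EUR at 2.44%, and sell the proceeds forward at 0.6820.
Profit = 321,374.77 − 314,566.58 = GBP 6,808.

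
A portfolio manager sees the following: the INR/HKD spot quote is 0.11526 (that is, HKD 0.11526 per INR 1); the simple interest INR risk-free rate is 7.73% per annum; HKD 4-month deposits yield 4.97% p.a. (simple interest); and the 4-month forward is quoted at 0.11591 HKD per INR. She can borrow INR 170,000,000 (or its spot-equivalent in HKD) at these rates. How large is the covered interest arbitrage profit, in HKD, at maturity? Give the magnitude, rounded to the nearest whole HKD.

HKD 293,614

T = 4/12 years.
Route A — deposit INR, sell forward: 170,000,000 × 1.0257666667 × 0.11591 = HKD 20,212,424.44.
Route B — convert at spot, deposit HKD: 170,000,000 × 0.11526 × 1.0165666667 = HKD 19,918,810.58.
The quoted forward overvalues INR, so borrow HKD, buy INR at spot, deposit the INR at 7.73%, and sell the proceeds forward at 0.11591.
Arbitrage profit = |20,212,424.44 − 19,918,810.58| = HKD 293,614.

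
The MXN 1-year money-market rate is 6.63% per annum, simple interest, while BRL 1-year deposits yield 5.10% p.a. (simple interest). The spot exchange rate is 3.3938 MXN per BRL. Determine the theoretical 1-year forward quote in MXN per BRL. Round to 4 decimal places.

3.4432

T = 1 year.
Growth of 1 MXN over T: 1 + 0.0663×1 = 1.066300.
Growth of 1 BRL over T: 1 + 0.0510×1 = 1.051000.
Forward (MXN per BRL) = 3.3938 × 1.066300 / 1.051000 = 3.443205.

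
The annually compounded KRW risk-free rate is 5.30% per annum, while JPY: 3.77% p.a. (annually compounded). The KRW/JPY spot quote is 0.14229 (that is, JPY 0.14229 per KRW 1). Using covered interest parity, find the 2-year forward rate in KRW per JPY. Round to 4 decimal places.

7.2367

T = 2 years.
JPY growth factor: (1 + 0.0377)^2 = 1.0768213.
KRW accumulates by (1 + 0.0530)^2 = 1.108809.
Forward (JPY per KRW) = 0.14229 × 1.0768213 / 1.108809 = 0.1381851.
Invert for KRW per JPY: 1 / 0.1381851 = 7.2367.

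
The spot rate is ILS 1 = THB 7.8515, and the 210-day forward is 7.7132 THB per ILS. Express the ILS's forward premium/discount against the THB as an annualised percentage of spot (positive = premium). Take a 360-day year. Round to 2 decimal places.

T = 210/360 years.
Period premium: (7.7132 − 7.8515)/7.8515 = -0.0176145.
Annualise by dividing by T: -0.0176145 / (210/360) = -0.030196 → -3.02%.

-3.02%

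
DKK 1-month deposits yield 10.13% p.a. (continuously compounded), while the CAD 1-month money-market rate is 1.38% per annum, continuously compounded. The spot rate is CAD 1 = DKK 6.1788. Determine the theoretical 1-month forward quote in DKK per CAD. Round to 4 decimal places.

T = 1/12 years.
DKK growth factor: e^(0.1013×1/12) = 1.0084774.
Growth of 1 CAD over T: e^(0.0138×1/12) = 1.0011507.
CIP: F = S · (grow DKK)/(grow CAD) = 6.1788 × 1.0084774/1.0011507 = 6.224018 DKK per CAD.

6.2240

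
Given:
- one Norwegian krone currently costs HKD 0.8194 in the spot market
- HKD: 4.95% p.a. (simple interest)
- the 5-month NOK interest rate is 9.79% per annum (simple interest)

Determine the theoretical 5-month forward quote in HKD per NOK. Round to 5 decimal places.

T = 5/12 years.
HKD growth factor: 1 + 0.0495×5/12 = 1.020625.
Growth of 1 NOK over T: 1 + 0.0979×5/12 = 1.0407917.
CIP: F = S · (grow HKD)/(grow NOK) = 0.8194 × 1.020625/1.0407917 = 0.8035231 HKD per NOK.

0.80352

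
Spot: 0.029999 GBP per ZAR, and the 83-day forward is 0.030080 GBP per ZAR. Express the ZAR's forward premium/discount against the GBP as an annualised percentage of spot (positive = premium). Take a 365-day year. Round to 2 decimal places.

+1.19%

T = 83/365 years.
(F − S)/S = (0.030080 − 0.029999)/0.029999 = 0.0027001.
Per annum: 0.0027001 / (83/365) = 0.011874 = 1.19%.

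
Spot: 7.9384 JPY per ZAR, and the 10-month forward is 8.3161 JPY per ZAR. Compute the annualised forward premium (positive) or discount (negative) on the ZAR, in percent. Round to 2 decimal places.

+5.71%

T = 10/12 years.
Period premium: (8.3161 − 7.9384)/7.9384 = 0.0475789.
×(1/T) gives 5.71% p.a.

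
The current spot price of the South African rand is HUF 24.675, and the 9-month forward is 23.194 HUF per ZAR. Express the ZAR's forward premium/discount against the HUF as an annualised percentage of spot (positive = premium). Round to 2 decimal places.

-8.00%

T = 9/12 years.
Period premium: (23.194 − 24.675)/24.675 = -0.0600203.
×(1/T) gives -8.00% p.a.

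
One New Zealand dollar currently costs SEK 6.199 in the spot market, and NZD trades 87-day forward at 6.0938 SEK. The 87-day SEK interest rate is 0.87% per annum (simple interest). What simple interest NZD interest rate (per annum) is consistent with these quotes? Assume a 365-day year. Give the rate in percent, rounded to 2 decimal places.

8.13%

T = 87/365 years.
CIP gives F = S · g_SEK/g_NZD, so g_SEK/g_NZD = 6.0938/6.199 = 0.9830295.
The SEK side grows by 1 + 0.0087×87/365 = 1.0020737.
That pins the NZD growth at 1.019373.
(1.019373 − 1)/T = 0.081278, i.e. 8.13%.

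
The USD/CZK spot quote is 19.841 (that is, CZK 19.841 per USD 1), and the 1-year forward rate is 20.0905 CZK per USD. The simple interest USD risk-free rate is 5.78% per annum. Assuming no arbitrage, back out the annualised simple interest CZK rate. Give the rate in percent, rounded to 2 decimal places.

7.11%

T = 1 year.
F/S = 20.0905/19.841 = 1.0125750 = (growth of CZK) / (growth of USD).
USD growth factor: 1 + 0.0578×1 = 1.057800.
That pins the CZK growth at 1.0711018.
r = (1.0711018 − 1)/1 = 0.071102 → 7.11%.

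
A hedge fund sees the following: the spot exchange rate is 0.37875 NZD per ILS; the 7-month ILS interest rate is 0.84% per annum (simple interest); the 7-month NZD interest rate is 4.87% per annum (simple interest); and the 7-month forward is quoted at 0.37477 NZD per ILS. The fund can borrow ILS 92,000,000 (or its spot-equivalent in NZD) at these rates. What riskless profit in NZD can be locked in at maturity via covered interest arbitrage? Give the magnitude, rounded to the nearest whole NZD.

NZD 1,187,102

T = 7/12 years.
Invest the ILS and cover forward: 92,000,000 × 1.004900 × 0.37477 = NZD 34,647,786.32.
Convert at spot and invest in NZD: 92,000,000 × 0.37875 × 1.0284083333 = NZD 35,834,888.37.
The quoted forward undervalues ILS, so borrow ILS, convert to NZD at spot, deposit the NZD at 4.87%, and buy ILS forward at 0.37477 to cover the loan.
Arbitrage profit = |34,647,786.32 − 35,834,888.37| = NZD 1,187,102.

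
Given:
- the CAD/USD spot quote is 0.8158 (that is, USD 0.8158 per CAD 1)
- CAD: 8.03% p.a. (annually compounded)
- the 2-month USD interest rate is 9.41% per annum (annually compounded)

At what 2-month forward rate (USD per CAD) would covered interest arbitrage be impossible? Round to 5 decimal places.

T = 2/12 years.
USD accumulates by (1 + 0.0941)^(2/12) = 1.0151016.
CAD growth factor: (1 + 0.0803)^(2/12) = 1.0129563.
Forward (USD per CAD) = 0.8158 × 1.0151016 / 1.0129563 = 0.8175278.

0.81753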